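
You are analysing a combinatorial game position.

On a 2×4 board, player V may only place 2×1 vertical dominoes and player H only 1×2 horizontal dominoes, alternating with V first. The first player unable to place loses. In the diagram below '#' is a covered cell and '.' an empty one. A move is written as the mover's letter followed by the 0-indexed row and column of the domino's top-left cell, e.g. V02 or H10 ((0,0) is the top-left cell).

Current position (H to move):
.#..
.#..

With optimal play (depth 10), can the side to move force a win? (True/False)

[.#../.#..] H move#1: H02:+1/.###/.#..*, H12:+1/.#../.###
[.###/.#..] V move#2: V00:-1/####/##..*
[####/##..] H move#3: H12:+1/####/####*
[####/####] end (terminal -1, V#4); searched .#../.#.. to 10

H winning at [.#../.#..]: True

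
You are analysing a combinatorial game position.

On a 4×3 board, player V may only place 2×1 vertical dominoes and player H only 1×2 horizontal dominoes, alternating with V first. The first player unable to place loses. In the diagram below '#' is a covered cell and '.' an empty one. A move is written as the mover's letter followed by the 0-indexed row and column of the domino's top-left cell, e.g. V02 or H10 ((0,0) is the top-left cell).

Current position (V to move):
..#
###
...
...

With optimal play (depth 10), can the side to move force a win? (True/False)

p1 V@[..#/###/.../...]: V20[..#/###/#../#..]-1 V21[..#/###/.#./.#.]+1* V22[..#/###/..#/..#]-1
p2 H@[..#/###/.#./.#.]: H00[###/###/.#./.#.]-1*
p3 V@[###/###/.#./.#.]: V20[###/###/##./##.]+1* V22[###/###/.##/.##]+1
p4 H@[###/###/##./##.] terminal -1; root [..#/###/.../...] d10

V winning at [..#/###/.../...]: True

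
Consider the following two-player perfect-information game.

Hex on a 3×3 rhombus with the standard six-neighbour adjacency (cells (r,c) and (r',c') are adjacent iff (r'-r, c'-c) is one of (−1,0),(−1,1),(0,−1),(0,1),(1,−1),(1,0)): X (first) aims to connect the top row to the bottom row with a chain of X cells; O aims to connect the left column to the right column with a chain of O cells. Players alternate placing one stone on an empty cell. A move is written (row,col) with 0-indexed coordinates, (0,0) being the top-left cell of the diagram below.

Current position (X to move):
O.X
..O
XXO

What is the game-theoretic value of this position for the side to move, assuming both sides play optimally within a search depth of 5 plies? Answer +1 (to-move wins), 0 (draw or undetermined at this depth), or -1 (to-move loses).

ply 1, X at O.X/..O/XXO | (0,1)=+1→OXX/..O/XXO*; (1,0)=+1→O.X/X.O/XXO; (1,1)=+1→O.X/.XO/XXO
ply 2, O at OXX/..O/XXO | (1,0)=-1→OXX/O.O/XXO*; (1,1)=-1→OXX/.OO/XXO
ply 3, X at OXX/O.O/XXO | (1,1)=+1→OXX/OXO/XXO*
ply 4: OXX/OXO/XXO is terminal -1 (O); from O.X/..O/XXO depth 5

value(O.X/..O/XXO, X) = +1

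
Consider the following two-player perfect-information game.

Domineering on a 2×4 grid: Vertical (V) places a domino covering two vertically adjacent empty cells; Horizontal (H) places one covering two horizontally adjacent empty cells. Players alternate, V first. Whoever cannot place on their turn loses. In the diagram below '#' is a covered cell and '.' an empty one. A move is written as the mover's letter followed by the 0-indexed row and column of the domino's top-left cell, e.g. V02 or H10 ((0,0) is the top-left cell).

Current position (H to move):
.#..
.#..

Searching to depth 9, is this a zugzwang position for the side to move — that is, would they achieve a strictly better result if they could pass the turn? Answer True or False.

ply 1, H at .#../.#.. | H02=+1→.###/.#..*; H12=+1→.#../.###
ply 2, V at .###/.#.. | V00=-1→####/##..*
ply 3, H at ####/##.. | H12=+1→####/####*
ply 4: ####/#### is terminal -1 (V); from .#../.#.. depth 9
if H skipped the turn, V would face:
~ ply 1, V at .#../.#.. | V00=-1→##../##..; V02=+1→.##./.##.*; V03=+1→.#.#/.#.#
~ ply 2: .##./.##. is terminal -1 (H); from .#../.#.. depth 9
compare (H): move=+1 vs pass=-1

zugzwang(.#../.#.., H) = False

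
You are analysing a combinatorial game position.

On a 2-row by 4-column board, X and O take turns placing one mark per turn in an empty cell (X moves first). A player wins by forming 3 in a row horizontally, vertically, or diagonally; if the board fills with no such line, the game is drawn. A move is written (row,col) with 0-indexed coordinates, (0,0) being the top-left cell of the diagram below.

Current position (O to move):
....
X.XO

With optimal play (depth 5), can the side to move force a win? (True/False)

p1 O@[..../X.XO]: (0,0)[O.../X.XO]-1 (0,1)[.O../X.XO]-1 (0,2)[..O./X.XO]-1 (0,3)[...O/X.XO]-1 (1,1)[..../XOXO]+0*
p2 X@[..../XOXO]: (0,0)[X.../XOXO]+0* (0,1)[.X../XOXO]+0 (0,2)[..X./XOXO]+0 (0,3)[...X/XOXO]+0
p3 O@[X.../XOXO]: (0,1)[XO../XOXO]+0* (0,2)[X.O./XOXO]+0 (0,3)[X..O/XOXO]+0
p4 X@[XO../XOXO]: (0,2)[XOX./XOXO]+0* (0,3)[XO.X/XOXO]+0
p5 O@[XOX./XOXO]: (0,3)[XOXO/XOXO]+0*
p6 X@[XOXO/XOXO] terminal +0; root [..../X.XO] d5

O winning at [..../X.XO]: False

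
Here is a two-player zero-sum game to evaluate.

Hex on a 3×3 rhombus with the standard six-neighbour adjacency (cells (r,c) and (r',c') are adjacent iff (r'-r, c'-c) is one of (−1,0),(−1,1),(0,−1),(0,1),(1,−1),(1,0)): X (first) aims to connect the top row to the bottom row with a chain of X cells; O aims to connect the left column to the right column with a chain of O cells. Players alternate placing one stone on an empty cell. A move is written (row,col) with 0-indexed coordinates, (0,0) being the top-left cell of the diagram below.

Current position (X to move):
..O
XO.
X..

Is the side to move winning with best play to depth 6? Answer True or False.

[..O/XO./X..] X move#1: (0,0):+1/X.O/XO./X..*, (0,1):+1/.XO/XO./X.., (1,2):+1/..O/XOX/X.., (2,1):+1/..O/XO./XX., (2,2):+1/..O/XO./X.X
[X.O/XO./X..] end (terminal -1, O#2); searched ..O/XO./X.. to 6

X winning at [..O/XO./X..]: True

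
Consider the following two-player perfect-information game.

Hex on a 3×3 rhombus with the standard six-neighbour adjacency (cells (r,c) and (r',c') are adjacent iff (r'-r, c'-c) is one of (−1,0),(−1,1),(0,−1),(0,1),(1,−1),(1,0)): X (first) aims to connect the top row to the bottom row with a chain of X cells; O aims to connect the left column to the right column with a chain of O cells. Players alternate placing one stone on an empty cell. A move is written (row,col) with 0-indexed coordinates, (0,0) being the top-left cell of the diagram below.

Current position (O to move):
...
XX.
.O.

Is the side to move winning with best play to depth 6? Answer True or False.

O winning at [.../XX./.O.]: True

[.../XX./.O.] O move#1: (0,0):-1/O../XX./.O., (0,1):-1/.O./XX./.O., (0,2):-1/..O/XX./.O., (1,2):-1/.../XXO/.O., (2,0):+1/.../XX./OO.*, (2,2):-1/.../XX./.OO
[.../XX./OO.] X move#2: (0,0):-1/X../XX./OO.*, (0,1):-1/.X./XX./OO., (0,2):-1/..X/XX./OO., (1,2):-1/.../XXX/OO., (2,2):-1/.../XX./OOX
[X../XX./OO.] O move#3: (0,1):+1/XO./XX./OO.*, (0,2):+1/X.O/XX./OO., (1,2):+1/X../XXO/OO., (2,2):+1/X../XX./OOO
[XO./XX./OO.] X move#4: (0,2):-1/XOX/XX./OO.*, (1,2):-1/XO./XXX/OO., (2,2):-1/XO./XX./OOX
[XOX/XX./OO.] O move#5: (1,2):+1/XOX/XXO/OO.*, (2,2):+1/XOX/XX./OOO
[XOX/XXO/OO.] end (terminal -1, X#6); searched .../XX./.O. to 6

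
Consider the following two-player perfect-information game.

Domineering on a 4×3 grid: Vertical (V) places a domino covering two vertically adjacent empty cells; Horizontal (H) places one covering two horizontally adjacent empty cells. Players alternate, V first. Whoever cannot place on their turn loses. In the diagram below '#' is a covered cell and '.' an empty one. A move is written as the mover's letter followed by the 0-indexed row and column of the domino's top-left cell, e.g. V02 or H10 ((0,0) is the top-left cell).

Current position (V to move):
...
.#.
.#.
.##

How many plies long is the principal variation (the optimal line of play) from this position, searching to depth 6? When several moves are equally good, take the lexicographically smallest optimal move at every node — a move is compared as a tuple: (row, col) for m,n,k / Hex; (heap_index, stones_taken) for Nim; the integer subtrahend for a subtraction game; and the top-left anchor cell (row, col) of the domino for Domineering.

p1 V@[.../.#./.#./.##]: V00[#../##./.#./.##]+1* V02[..#/.##/.#./.##]+1 V10[.../##./##./.##]+1 V12[.../.##/.##/.##]+1 V20[.../.#./##./###]+1
p2 H@[#../##./.#./.##]: H01[###/##./.#./.##]-1*
p3 V@[###/##./.#./.##]: V12[###/###/.##/.##]+1* V20[###/##./##./###]+1
p4 H@[###/###/.##/.##] terminal -1; root [.../.#./.#./.##] d6

PV length from [.../.#./.#./.##]: 3 plies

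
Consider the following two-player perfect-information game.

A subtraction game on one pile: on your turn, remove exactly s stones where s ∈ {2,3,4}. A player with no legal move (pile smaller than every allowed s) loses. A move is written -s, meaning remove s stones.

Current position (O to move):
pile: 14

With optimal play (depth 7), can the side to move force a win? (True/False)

O winning at [14]: True

ply 1, O at 14 | -2=+1→12*; -3=-1→11; -4=-1→10
ply 2, X at 12 | -2=-1→10*; -3=-1→9; -4=-1→8
ply 3, O at 10 | -2=-1→8; -3=+1→7*; -4=+1→6
ply 4, X at 7 | -2=-1→5*; -3=-1→4; -4=-1→3
ply 5, O at 5 | -2=-1→3; -3=-1→2; -4=+1→1*
ply 6: 1 is terminal -1 (X); from 14 depth 7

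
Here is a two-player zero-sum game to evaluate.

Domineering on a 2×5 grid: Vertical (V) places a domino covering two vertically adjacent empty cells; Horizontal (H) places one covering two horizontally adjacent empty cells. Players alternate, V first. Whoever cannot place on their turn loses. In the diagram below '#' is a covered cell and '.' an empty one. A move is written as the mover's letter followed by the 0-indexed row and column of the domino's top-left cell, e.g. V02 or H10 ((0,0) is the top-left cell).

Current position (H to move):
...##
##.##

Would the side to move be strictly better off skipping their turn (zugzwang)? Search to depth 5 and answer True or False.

[...##/##.##] H move#1: H00:-1/##.##/##.##, H01:+1/.####/##.##*
[.####/##.##] end (terminal -1, V#2); searched ...##/##.## to 5
pass branch (V moves first from the same position):
  | [...##/##.##] V move#1: V02:-1/..###/#####*
  | [..###/#####] H move#2: H00:+1/#####/#####*
  | [#####/#####] end (terminal -1, V#3); searched ...##/##.## to 5
H moving scores +1; H passing scores +1

zugzwang(...##/##.##, H) = False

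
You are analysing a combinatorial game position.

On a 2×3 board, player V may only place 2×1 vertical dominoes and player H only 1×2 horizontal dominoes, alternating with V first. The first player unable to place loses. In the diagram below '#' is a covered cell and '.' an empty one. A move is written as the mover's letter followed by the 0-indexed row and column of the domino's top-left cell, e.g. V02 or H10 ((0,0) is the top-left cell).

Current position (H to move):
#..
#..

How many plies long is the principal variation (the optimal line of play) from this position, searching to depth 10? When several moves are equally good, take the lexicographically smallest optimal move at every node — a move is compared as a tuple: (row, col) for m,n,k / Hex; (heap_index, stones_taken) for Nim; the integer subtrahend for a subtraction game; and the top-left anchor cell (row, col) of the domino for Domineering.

PV length from [#../#..]: 1 ply

ply 1, H at #../#.. | H01=+1→###/#..*; H11=+1→#../###
ply 2: ###/#.. is terminal -1 (V); from #../#.. depth 10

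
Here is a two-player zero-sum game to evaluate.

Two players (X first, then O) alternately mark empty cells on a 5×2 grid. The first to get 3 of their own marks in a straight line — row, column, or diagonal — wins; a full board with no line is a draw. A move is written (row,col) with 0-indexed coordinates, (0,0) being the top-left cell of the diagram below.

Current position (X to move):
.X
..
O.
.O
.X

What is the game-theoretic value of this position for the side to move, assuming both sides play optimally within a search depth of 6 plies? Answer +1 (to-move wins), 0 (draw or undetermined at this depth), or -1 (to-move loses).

value(.X/../O./.O/.X, X) = 0

ply 1, X at .X/../O./.O/.X | (0,0)=-1→XX/../O./.O/.X; (1,0)=+0→.X/X./O./.O/.X*; (1,1)=+0→.X/.X/O./.O/.X; (2,1)=+0→.X/../OX/.O/.X; (3,0)=+0→.X/../O./XO/.X; (4,0)=-1→.X/../O./.O/XX
ply 2, O at .X/X./O./.O/.X | (0,0)=+0→OX/X./O./.O/.X*; (1,1)=+0→.X/XO/O./.O/.X; (2,1)=+0→.X/X./OO/.O/.X; (3,0)=+0→.X/X./O./OO/.X; (4,0)=+0→.X/X./O./.O/OX
ply 3, X at OX/X./O./.O/.X | (1,1)=+0→OX/XX/O./.O/.X*; (2,1)=+0→OX/X./OX/.O/.X; (3,0)=+0→OX/X./O./XO/.X; (4,0)=+0→OX/X./O./.O/XX
ply 4, O at OX/XX/O./.O/.X | (2,1)=+0→OX/XX/OO/.O/.X*; (3,0)=-1→OX/XX/O./OO/.X; (4,0)=-1→OX/XX/O./.O/OX
ply 5, X at OX/XX/OO/.O/.X | (3,0)=+0→OX/XX/OO/XO/.X*; (4,0)=+0→OX/XX/OO/.O/XX
ply 6, O at OX/XX/OO/XO/.X | (4,0)=+0→OX/XX/OO/XO/OX*
ply 7: OX/XX/OO/XO/OX is terminal +0 (X); from .X/../O./.O/.X depth 6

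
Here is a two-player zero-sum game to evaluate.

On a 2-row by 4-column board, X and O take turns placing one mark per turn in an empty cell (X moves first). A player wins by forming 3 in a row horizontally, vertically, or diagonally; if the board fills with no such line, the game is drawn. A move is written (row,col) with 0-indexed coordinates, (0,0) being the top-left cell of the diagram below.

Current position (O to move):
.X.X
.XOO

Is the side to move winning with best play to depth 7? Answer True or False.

p1 O@[.X.X/.XOO]: (0,0)[OX.X/.XOO]-1 (0,2)[.XOX/.XOO]+0* (1,0)[.X.X/OXOO]-1
p2 X@[.XOX/.XOO]: (0,0)[XXOX/.XOO]+0* (1,0)[.XOX/XXOO]+0
p3 O@[XXOX/.XOO]: (1,0)[XXOX/OXOO]+0*
p4 X@[XXOX/OXOO] terminal +0; root [.X.X/.XOO] d7

O winning at [.X.X/.XOO]: False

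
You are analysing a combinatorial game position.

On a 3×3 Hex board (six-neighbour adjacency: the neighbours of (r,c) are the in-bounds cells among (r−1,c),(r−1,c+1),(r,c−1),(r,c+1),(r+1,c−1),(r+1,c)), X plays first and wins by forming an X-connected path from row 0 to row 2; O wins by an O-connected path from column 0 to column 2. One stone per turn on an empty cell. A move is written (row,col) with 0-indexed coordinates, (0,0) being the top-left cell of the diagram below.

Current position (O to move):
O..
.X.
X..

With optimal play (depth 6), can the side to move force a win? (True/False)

O winning at [O../.X./X..]: False

ply 1, O at O../.X./X.. | (0,1)=-1→OO./.X./X..*; (0,2)=-1→O.O/.X./X..; (1,0)=-1→O../OX./X..; (1,2)=-1→O../.XO/X..; (2,1)=-1→O../.X./XO.; (2,2)=-1→O../.X./X.O
ply 2, X at OO./.X./X.. | (0,2)=+1→OOX/.X./X..*; (1,0)=-1→OO./XX./X..; (1,2)=-1→OO./.XX/X..; (2,1)=-1→OO./.X./XX.; (2,2)=-1→OO./.X./X.X
ply 3: OOX/.X./X.. is terminal -1 (O); from O../.X./X.. depth 6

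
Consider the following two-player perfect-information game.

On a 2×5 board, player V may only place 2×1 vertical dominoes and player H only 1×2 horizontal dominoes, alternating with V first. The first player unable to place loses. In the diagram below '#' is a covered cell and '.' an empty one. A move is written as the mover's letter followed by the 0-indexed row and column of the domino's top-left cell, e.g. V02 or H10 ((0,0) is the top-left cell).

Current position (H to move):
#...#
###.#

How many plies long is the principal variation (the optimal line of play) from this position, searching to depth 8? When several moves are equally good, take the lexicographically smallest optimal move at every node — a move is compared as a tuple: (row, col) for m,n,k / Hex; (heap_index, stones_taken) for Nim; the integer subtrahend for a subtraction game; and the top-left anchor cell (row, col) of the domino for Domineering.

ply 1, H at #...#/###.# | H01=-1→###.#/###.#; H02=+1→#.###/###.#*
ply 2: #.###/###.# is terminal -1 (V); from #...#/###.# depth 8

PV length from [#...#/###.#]: 1 ply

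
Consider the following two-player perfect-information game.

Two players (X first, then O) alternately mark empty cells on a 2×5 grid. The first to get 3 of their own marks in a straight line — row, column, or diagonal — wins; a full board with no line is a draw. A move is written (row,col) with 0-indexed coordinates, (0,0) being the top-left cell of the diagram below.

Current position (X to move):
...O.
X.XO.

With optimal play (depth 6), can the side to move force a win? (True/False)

X winning at [...O./X.XO.]: True

ply 1, X at ...O./X.XO. | (0,0)=+0→X..O./X.XO.; (0,1)=+0→.X.O./X.XO.; (0,2)=+0→..XO./X.XO.; (0,4)=+0→...OX/X.XO.; (1,1)=+1→...O./XXXO.*; (1,4)=+0→...O./X.XOX
ply 2: ...O./XXXO. is terminal -1 (O); from ...O./X.XO. depth 6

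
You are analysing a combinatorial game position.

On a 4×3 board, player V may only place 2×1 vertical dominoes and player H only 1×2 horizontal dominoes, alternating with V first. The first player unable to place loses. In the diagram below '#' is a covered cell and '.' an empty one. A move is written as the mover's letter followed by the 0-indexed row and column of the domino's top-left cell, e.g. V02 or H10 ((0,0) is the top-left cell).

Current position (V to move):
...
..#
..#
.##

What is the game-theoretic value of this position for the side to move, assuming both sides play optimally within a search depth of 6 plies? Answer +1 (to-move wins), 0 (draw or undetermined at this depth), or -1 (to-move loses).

value(.../..#/..#/.##, V) = +1

[.../..#/..#/.##] V move#1: V00:+1/#../#.#/..#/.##*, V01:+1/.#./.##/..#/.##, V10:+1/.../#.#/#.#/.##, V11:+1/.../.##/.##/.##, V20:-1/.../..#/#.#/###
[#../#.#/..#/.##] H move#2: H01:-1/###/#.#/..#/.##*, H20:-1/#../#.#/###/.##
[###/#.#/..#/.##] V move#3: V11:+1/###/###/.##/.##*, V20:+1/###/#.#/#.#/###
[###/###/.##/.##] end (terminal -1, H#4); searched .../..#/..#/.## to 6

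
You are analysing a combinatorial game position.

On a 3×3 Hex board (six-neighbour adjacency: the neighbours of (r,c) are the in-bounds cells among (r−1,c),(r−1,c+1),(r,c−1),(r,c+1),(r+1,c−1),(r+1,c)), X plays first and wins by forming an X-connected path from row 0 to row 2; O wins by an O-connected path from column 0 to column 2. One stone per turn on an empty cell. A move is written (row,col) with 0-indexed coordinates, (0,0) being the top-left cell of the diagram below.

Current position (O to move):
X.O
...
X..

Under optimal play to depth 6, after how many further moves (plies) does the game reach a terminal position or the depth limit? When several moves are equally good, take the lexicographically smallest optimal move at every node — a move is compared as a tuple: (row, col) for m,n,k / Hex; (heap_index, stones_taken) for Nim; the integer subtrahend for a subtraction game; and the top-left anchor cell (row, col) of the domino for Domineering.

PV length from [X.O/.../X..]: 3 plies

ply 1, O at X.O/.../X.. | (0,1)=-1→XOO/.../X..; (1,0)=+1→X.O/O../X..*; (1,1)=-1→X.O/.O./X..; (1,2)=-1→X.O/..O/X..; (2,1)=-1→X.O/.../XO.; (2,2)=-1→X.O/.../X.O
ply 2, X at X.O/O../X.. | (0,1)=-1→XXO/O../X..*; (1,1)=-1→X.O/OX./X..; (1,2)=-1→X.O/O.X/X..; (2,1)=-1→X.O/O../XX.; (2,2)=-1→X.O/O../X.X
ply 3, O at XXO/O../X.. | (1,1)=+1→XXO/OO./X..*; (1,2)=-1→XXO/O.O/X..; (2,1)=-1→XXO/O../XO.; (2,2)=-1→XXO/O../X.O
ply 4: XXO/OO./X.. is terminal -1 (X); from X.O/.../X.. depth 6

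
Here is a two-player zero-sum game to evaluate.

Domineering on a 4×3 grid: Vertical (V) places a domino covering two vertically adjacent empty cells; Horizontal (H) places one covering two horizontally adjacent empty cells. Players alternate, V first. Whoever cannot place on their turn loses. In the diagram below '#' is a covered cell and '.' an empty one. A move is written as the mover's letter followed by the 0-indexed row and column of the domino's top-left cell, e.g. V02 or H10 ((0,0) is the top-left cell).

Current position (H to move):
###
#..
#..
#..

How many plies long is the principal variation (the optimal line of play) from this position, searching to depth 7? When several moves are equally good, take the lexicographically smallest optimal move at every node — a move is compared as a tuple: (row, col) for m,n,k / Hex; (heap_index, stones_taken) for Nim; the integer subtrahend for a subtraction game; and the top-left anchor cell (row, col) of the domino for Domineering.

PV length from [###/#../#../#..]: 1 ply

ply 1, H at ###/#../#../#.. | H11=-1→###/###/#../#..; H21=+1→###/#../###/#..*; H31=-1→###/#../#../###
ply 2: ###/#../###/#.. is terminal -1 (V); from ###/#../#../#.. depth 7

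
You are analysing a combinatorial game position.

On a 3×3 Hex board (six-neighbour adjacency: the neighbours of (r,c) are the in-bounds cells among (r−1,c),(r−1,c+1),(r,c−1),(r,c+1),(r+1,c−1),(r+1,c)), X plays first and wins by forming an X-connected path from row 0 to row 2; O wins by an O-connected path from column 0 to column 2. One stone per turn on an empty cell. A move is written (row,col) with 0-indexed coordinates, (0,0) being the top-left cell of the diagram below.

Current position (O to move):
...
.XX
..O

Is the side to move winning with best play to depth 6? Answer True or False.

ply 1, O at .../.XX/..O | (0,0)=-1→O../.XX/..O*; (0,1)=-1→.O./.XX/..O; (0,2)=-1→..O/.XX/..O; (1,0)=-1→.../OXX/..O; (2,0)=-1→.../.XX/O.O; (2,1)=-1→.../.XX/.OO
ply 2, X at O../.XX/..O | (0,1)=+1→OX./.XX/..O*; (0,2)=+1→O.X/.XX/..O; (1,0)=+1→O../XXX/..O; (2,0)=+1→O../.XX/X.O; (2,1)=+1→O../.XX/.XO
ply 3, O at OX./.XX/..O | (0,2)=-1→OXO/.XX/..O*; (1,0)=-1→OX./OXX/..O; (2,0)=-1→OX./.XX/O.O; (2,1)=-1→OX./.XX/.OO
ply 4, X at OXO/.XX/..O | (1,0)=+1→OXO/XXX/..O*; (2,0)=+1→OXO/.XX/X.O; (2,1)=+1→OXO/.XX/.XO
ply 5, O at OXO/XXX/..O | (2,0)=-1→OXO/XXX/O.O*; (2,1)=-1→OXO/XXX/.OO
ply 6, X at OXO/XXX/O.O | (2,1)=+1→OXO/XXX/OXO*
ply 7: OXO/XXX/OXO is terminal -1 (O); from .../.XX/..O depth 6

O winning at [.../.XX/..O]: False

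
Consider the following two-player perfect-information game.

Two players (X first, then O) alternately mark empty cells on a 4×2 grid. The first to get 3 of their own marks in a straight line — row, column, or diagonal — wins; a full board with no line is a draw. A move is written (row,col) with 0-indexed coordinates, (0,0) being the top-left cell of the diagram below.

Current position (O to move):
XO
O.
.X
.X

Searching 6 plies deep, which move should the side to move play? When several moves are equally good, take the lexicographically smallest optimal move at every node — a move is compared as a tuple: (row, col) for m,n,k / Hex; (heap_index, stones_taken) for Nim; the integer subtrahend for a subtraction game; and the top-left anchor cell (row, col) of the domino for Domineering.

O's best at [XO/O./.X/.X]: (1,1)

p1 O@[XO/O./.X/.X]: (1,1)[XO/OO/.X/.X]+0* (2,0)[XO/O./OX/.X]-1 (3,0)[XO/O./.X/OX]-1
p2 X@[XO/OO/.X/.X]: (2,0)[XO/OO/XX/.X]+0* (3,0)[XO/OO/.X/XX]+0
p3 O@[XO/OO/XX/.X]: (3,0)[XO/OO/XX/OX]+0*
p4 X@[XO/OO/XX/OX] terminal +0; root [XO/O./.X/.X] d6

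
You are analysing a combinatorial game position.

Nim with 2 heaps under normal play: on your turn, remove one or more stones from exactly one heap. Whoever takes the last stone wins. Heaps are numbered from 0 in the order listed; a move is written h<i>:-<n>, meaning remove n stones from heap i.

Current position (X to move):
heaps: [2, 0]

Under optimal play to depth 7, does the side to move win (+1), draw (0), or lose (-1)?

value((2,0), X) = +1

p1 X@[(2,0)]: h0:-1[(1,0)]-1 h0:-2[(0,0)]+1*
p2 O@[(0,0)] terminal -1; root [(2,0)] d7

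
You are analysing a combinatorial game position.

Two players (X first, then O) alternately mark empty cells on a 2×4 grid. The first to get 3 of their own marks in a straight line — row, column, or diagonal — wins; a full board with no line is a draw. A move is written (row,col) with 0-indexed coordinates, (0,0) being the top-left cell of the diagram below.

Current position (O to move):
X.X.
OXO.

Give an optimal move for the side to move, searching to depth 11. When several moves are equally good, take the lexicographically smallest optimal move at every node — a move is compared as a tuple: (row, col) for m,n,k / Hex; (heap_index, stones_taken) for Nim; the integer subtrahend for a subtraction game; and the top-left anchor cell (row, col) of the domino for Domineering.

O's best at [X.X./OXO.]: (0,1)

[X.X./OXO.] O move#1: (0,1):+0/XOX./OXO.*, (0,3):-1/X.XO/OXO., (1,3):-1/X.X./OXOO
[XOX./OXO.] X move#2: (0,3):+0/XOXX/OXO.*, (1,3):+0/XOX./OXOX
[XOXX/OXO.] O move#3: (1,3):+0/XOXX/OXOO*
[XOXX/OXOO] end (terminal +0, X#4); searched X.X./OXO. to 11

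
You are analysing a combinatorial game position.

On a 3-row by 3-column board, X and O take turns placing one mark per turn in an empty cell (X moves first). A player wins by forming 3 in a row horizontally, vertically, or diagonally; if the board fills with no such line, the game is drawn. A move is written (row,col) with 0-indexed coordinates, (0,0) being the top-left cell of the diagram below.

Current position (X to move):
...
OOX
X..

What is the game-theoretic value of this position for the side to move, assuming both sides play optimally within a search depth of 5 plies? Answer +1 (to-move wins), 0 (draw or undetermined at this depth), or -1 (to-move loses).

ply 1, X at .../OOX/X.. | (0,0)=+0→X../OOX/X..; (0,1)=+0→.X./OOX/X..; (0,2)=+0→..X/OOX/X..; (2,1)=+0→.../OOX/XX.; (2,2)=+1→.../OOX/X.X*
ply 2, O at .../OOX/X.X | (0,0)=-1→O../OOX/X.X*; (0,1)=-1→.O./OOX/X.X; (0,2)=-1→..O/OOX/X.X; (2,1)=-1→.../OOX/XOX
ply 3, X at O../OOX/X.X | (0,1)=+1→OX./OOX/X.X*; (0,2)=+1→O.X/OOX/X.X; (2,1)=+1→O../OOX/XXX
ply 4, O at OX./OOX/X.X | (0,2)=-1→OXO/OOX/X.X*; (2,1)=-1→OX./OOX/XOX
ply 5, X at OXO/OOX/X.X | (2,1)=+1→OXO/OOX/XXX*
ply 6: OXO/OOX/XXX is terminal -1 (O); from .../OOX/X.. depth 5

value(.../OOX/X.., X) = +1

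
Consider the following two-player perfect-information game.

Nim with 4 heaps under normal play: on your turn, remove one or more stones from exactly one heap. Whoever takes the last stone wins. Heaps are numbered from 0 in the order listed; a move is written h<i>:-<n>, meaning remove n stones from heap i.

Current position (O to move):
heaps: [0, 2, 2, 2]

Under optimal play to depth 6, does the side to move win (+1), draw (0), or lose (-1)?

ply 1, O at (0,2,2,2) | h1:-1=-1→(0,1,2,2); h1:-2=+1→(0,0,2,2)*; h2:-1=-1→(0,2,1,2); h2:-2=+1→(0,2,0,2); h3:-1=-1→(0,2,2,1); h3:-2=+1→(0,2,2,0)
ply 2, X at (0,0,2,2) | h2:-1=-1→(0,0,1,2)*; h2:-2=-1→(0,0,0,2); h3:-1=-1→(0,0,2,1); h3:-2=-1→(0,0,2,0)
ply 3, O at (0,0,1,2) | h2:-1=-1→(0,0,0,2); h3:-1=+1→(0,0,1,1)*; h3:-2=-1→(0,0,1,0)
ply 4, X at (0,0,1,1) | h2:-1=-1→(0,0,0,1)*; h3:-1=-1→(0,0,1,0)
ply 5, O at (0,0,0,1) | h3:-1=+1→(0,0,0,0)*
ply 6: (0,0,0,0) is terminal -1 (X); from (0,2,2,2) depth 6

value((0,2,2,2), O) = +1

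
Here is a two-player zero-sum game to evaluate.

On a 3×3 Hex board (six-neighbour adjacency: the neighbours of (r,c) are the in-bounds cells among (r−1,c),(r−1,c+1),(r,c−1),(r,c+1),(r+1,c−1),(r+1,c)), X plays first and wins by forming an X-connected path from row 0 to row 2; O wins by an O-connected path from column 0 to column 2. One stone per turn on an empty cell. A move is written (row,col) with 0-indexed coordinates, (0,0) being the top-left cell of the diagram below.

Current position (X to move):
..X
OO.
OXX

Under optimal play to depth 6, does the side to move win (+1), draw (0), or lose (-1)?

value(..X/OO./OXX, X) = +1

[..X/OO./OXX] X move#1: (0,0):-1/X.X/OO./OXX, (0,1):-1/.XX/OO./OXX, (1,2):+1/..X/OOX/OXX*
[..X/OOX/OXX] end (terminal -1, O#2); searched ..X/OO./OXX to 6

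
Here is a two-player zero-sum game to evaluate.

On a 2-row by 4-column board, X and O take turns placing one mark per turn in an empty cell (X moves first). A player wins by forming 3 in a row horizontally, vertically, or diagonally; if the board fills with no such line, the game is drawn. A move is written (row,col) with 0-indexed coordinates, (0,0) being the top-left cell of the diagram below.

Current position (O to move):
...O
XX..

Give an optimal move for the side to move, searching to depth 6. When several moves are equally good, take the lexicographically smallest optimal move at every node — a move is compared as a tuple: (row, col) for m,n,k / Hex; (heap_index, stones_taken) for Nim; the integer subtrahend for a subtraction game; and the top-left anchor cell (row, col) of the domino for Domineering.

[...O/XX..] O move#1: (0,0):-1/O..O/XX.., (0,1):-1/.O.O/XX.., (0,2):-1/..OO/XX.., (1,2):+0/...O/XXO.*, (1,3):-1/...O/XX.O
[...O/XXO.] X move#2: (0,0):+0/X..O/XXO.*, (0,1):+0/.X.O/XXO., (0,2):+0/..XO/XXO., (1,3):+0/...O/XXOX
[X..O/XXO.] O move#3: (0,1):+0/XO.O/XXO.*, (0,2):+0/X.OO/XXO., (1,3):+0/X..O/XXOO
[XO.O/XXO.] X move#4: (0,2):+0/XOXO/XXO.*, (1,3):-1/XO.O/XXOX
[XOXO/XXO.] O move#5: (1,3):+0/XOXO/XXOO*
[XOXO/XXOO] end (terminal +0, X#6); searched ...O/XX.. to 6

O's best at [...O/XX..]: (1,2)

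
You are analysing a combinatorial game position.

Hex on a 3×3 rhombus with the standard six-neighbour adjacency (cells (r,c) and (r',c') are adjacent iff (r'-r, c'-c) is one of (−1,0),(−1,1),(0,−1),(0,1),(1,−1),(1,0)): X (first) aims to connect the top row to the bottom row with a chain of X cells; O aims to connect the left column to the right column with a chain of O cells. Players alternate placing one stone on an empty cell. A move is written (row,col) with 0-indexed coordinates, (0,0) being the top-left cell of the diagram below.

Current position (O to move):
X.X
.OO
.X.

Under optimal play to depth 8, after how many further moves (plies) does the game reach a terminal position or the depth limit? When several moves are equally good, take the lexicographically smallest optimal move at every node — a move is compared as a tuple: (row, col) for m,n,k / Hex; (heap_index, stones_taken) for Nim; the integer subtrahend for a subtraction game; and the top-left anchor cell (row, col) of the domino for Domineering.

ply 1, O at X.X/.OO/.X. | (0,1)=+1→XOX/.OO/.X.*; (1,0)=+1→X.X/OOO/.X.; (2,0)=+1→X.X/.OO/OX.; (2,2)=+1→X.X/.OO/.XO
ply 2, X at XOX/.OO/.X. | (1,0)=-1→XOX/XOO/.X.*; (2,0)=-1→XOX/.OO/XX.; (2,2)=-1→XOX/.OO/.XX
ply 3, O at XOX/XOO/.X. | (2,0)=+1→XOX/XOO/OX.*; (2,2)=-1→XOX/XOO/.XO
ply 4: XOX/XOO/OX. is terminal -1 (X); from X.X/.OO/.X. depth 8

PV length from [X.X/.OO/.X.]: 3 plies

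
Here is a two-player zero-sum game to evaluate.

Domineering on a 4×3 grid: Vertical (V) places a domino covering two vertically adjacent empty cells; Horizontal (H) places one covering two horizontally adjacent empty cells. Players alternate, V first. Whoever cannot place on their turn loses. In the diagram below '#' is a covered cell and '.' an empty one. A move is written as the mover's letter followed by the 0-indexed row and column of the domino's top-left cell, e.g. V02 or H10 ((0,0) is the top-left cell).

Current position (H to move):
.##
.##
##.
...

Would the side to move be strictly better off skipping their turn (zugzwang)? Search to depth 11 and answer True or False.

[.##/.##/##./...] H move#1: H30:-1/.##/.##/##./##.*, H31:-1/.##/.##/##./.##
[.##/.##/##./##.] V move#2: V00:+1/###/###/##./##.*, V22:+1/.##/.##/###/###
[###/###/##./##.] end (terminal -1, H#3); searched .##/.##/##./... to 11
if H skipped the turn, V would face:
~ [.##/.##/##./...] V move#1: V00:-1/###/###/##./..., V22:+1/.##/.##/###/..#*
~ [.##/.##/###/..#] H move#2: H30:-1/.##/.##/###/###*
~ [.##/.##/###/###] V move#3: V00:+1/###/###/###/###*
~ [###/###/###/###] end (terminal -1, H#4); searched .##/.##/##./... to 11
compare (H): move=-1 vs pass=-1

zugzwang(.##/.##/##./..., H) = False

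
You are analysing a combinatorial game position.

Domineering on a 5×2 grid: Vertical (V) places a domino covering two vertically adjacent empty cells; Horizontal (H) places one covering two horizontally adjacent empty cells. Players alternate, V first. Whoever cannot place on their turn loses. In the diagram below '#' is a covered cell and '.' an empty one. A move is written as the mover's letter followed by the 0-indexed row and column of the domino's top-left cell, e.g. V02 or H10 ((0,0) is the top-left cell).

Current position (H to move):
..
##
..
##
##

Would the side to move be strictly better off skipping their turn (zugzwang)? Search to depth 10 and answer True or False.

zugzwang(../##/../##/##, H) = False

[../##/../##/##] H move#1: H00:+1/##/##/../##/##*, H20:+1/../##/##/##/##
[##/##/../##/##] end (terminal -1, V#2); searched ../##/../##/## to 10
pass branch (V moves first from the same position):
  | [../##/../##/##] end (terminal -1, V#1); searched ../##/../##/## to 10
H moving scores +1; H passing scores +1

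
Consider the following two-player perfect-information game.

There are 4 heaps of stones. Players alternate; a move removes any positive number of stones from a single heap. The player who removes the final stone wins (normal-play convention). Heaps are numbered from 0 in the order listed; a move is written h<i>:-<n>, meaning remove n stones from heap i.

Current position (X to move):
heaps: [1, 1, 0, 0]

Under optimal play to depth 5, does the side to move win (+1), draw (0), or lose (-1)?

p1 X@[(1,1,0,0)]: h0:-1[(0,1,0,0)]-1* h1:-1[(1,0,0,0)]-1
p2 O@[(0,1,0,0)]: h1:-1[(0,0,0,0)]+1*
p3 X@[(0,0,0,0)] terminal -1; root [(1,1,0,0)] d5

value((1,1,0,0), X) = -1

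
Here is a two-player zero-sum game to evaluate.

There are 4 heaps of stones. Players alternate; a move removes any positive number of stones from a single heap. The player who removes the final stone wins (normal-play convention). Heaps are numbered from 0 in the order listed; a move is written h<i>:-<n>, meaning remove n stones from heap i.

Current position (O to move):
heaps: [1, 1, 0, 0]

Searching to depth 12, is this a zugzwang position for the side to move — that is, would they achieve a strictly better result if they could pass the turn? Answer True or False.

zugzwang((1,1,0,0), O) = True

[(1,1,0,0)] O move#1: h0:-1:-1/(0,1,0,0)*, h1:-1:-1/(1,0,0,0)
[(0,1,0,0)] X move#2: h1:-1:+1/(0,0,0,0)*
[(0,0,0,0)] end (terminal -1, O#3); searched (1,1,0,0) to 12
pass branch (X moves first from the same position):
  | [(1,1,0,0)] X move#1: h0:-1:-1/(0,1,0,0)*, h1:-1:-1/(1,0,0,0)
  | [(0,1,0,0)] O move#2: h1:-1:+1/(0,0,0,0)*
  | [(0,0,0,0)] end (terminal -1, X#3); searched (1,1,0,0) to 12
O moving scores -1; O passing scores +1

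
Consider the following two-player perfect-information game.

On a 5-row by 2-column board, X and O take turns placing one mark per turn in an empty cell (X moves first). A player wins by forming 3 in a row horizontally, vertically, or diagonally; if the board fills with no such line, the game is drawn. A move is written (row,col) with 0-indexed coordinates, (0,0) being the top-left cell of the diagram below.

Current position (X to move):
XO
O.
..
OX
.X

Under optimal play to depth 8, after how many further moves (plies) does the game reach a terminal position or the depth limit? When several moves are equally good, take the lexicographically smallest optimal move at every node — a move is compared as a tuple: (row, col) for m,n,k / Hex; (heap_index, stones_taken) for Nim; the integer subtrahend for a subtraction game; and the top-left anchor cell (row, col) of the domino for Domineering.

ply 1, X at XO/O./../OX/.X | (1,1)=-1→XO/OX/../OX/.X; (2,0)=+0→XO/O./X./OX/.X; (2,1)=+1→XO/O./.X/OX/.X*; (4,0)=-1→XO/O./../OX/XX
ply 2: XO/O./.X/OX/.X is terminal -1 (O); from XO/O./../OX/.X depth 8

PV length from [XO/O./../OX/.X]: 1 ply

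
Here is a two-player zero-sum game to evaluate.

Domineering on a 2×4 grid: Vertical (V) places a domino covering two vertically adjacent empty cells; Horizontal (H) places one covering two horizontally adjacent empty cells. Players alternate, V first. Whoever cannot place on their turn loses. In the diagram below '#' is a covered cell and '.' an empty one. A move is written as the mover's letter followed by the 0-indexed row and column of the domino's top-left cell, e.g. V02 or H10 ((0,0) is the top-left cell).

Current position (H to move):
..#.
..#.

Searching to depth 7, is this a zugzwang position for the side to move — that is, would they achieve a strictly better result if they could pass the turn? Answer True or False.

[..#./..#.] H move#1: H00:+1/###./..#.*, H10:+1/..#./###.
[###./..#.] V move#2: V03:-1/####/..##*
[####/..##] H move#3: H10:+1/####/####*
[####/####] end (terminal -1, V#4); searched ..#./..#. to 7
if H skipped the turn, V would face:
~ [..#./..#.] V move#1: V00:+1/#.#./#.#.*, V01:+1/.##./.##., V03:-1/..##/..##
~ [#.#./#.#.] end (terminal -1, H#2); searched ..#./..#. to 7
compare (H): move=+1 vs pass=-1

zugzwang(..#./..#., H) = False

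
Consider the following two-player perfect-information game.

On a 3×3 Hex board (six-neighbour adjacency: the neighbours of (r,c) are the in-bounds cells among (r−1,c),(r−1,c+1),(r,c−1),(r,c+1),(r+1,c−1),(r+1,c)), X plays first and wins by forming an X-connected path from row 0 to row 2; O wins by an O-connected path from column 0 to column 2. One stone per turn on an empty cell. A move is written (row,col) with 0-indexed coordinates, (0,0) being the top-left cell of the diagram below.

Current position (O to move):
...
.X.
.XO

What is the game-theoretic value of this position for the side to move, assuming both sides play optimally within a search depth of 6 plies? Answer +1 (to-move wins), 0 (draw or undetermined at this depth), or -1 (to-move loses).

ply 1, O at .../.X./.XO | (0,0)=-1→O../.X./.XO*; (0,1)=-1→.O./.X./.XO; (0,2)=-1→..O/.X./.XO; (1,0)=-1→.../OX./.XO; (1,2)=-1→.../.XO/.XO; (2,0)=-1→.../.X./OXO
ply 2, X at O../.X./.XO | (0,1)=+1→OX./.X./.XO*; (0,2)=+1→O.X/.X./.XO; (1,0)=+1→O../XX./.XO; (1,2)=+1→O../.XX/.XO; (2,0)=+1→O../.X./XXO
ply 3: OX./.X./.XO is terminal -1 (O); from .../.X./.XO depth 6

value(.../.X./.XO, O) = -1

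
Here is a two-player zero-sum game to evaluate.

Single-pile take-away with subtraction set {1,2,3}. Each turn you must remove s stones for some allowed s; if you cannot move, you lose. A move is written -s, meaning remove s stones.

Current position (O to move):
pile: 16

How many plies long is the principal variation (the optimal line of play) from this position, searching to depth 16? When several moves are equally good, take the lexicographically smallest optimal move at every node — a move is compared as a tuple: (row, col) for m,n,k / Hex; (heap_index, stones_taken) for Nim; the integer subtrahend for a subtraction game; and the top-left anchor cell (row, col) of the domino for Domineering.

[16] O move#1: -1:-1/15*, -2:-1/14, -3:-1/13
[15] X move#2: -1:-1/14, -2:-1/13, -3:+1/12*
[12] O move#3: -1:-1/11*, -2:-1/10, -3:-1/9
[11] X move#4: -1:-1/10, -2:-1/9, -3:+1/8*
[8] O move#5: -1:-1/7*, -2:-1/6, -3:-1/5
[7] X move#6: -1:-1/6, -2:-1/5, -3:+1/4*
[4] O move#7: -1:-1/3*, -2:-1/2, -3:-1/1
[3] X move#8: -1:-1/2, -2:-1/1, -3:+1/0*
[0] end (terminal -1, O#9); searched 16 to 16

PV length from [16]: 8 plies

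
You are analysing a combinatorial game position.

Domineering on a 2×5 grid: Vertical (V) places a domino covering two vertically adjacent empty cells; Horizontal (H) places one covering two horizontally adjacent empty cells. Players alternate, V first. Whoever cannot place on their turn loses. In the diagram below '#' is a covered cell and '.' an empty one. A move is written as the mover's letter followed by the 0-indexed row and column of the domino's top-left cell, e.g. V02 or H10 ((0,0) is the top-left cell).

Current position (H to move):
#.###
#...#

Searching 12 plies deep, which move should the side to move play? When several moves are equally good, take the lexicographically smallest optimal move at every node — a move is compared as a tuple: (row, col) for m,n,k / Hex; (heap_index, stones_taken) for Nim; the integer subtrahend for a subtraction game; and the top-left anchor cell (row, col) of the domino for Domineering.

H's best at [#.###/#...#]: H11

p1 H@[#.###/#...#]: H11[#.###/###.#]+1* H12[#.###/#.###]-1
p2 V@[#.###/###.#] terminal -1; root [#.###/#...#] d12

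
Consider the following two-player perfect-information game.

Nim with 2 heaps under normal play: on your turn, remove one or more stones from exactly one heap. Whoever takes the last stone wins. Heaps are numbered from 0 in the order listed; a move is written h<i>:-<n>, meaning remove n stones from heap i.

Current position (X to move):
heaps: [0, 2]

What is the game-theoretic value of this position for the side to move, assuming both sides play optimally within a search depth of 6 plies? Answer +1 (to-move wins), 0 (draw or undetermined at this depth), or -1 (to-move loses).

value((0,2), X) = +1

p1 X@[(0,2)]: h1:-1[(0,1)]-1 h1:-2[(0,0)]+1*
p2 O@[(0,0)] terminal -1; root [(0,2)] d6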